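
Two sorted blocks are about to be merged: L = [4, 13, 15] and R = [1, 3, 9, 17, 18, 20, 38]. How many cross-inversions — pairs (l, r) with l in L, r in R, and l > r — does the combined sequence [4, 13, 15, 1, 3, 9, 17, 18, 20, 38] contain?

8 split inversions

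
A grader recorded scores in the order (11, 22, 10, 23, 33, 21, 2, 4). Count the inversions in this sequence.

17

Element-by-element contributions:
11 → 10, 2, 4 → 3
22 → 10, 21, 2, 4 → 4
10 → 2, 4 → 2
23 → 21, 2, 4 → 3
33 → 21, 2, 4 → 3
21 → 2, 4 → 2
2 → none → 0
4 → none → 0
Sum: 3 + 4 + 2 + 3 + 3 + 2 + 0 + 0 = 17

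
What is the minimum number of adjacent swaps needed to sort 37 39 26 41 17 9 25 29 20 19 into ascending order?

There are 31 swaps.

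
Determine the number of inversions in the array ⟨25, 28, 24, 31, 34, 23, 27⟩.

There are 10 inversions.

Sweep left to right; for each value list the smaller values that follow it:
25: 2
28: 3
24: 1
31: 2
34: 2
23: 0
27: 0
Sum: 2 + 3 + 1 + 2 + 2 + 0 + 0 = 10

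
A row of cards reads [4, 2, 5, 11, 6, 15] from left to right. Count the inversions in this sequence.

2

Sweep left to right; for each value list the smaller values that follow it:
4: 1
2: 0
5: 0
11: 1
6: 0
15: 0
Sum: 1 + 0 + 0 + 1 + 0 + 0 = 2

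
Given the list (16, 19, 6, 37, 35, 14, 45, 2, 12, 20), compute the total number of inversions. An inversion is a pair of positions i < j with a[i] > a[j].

For each element, count later entries that are smaller:
16 → 6, 14, 2, 12 → 4
19 → 6, 14, 2, 12 → 4
6 → 2 → 1
37 → 35, 14, 2, 12, 20 → 5
35 → 14, 2, 12, 20 → 4
14 → 2, 12 → 2
45 → 2, 12, 20 → 3
2 → none → 0
12 → none → 0
20 → none → 0
Sum: 4 + 4 + 1 + 5 + 4 + 2 + 3 + 0 + 0 + 0 = 23

23 out-of-order pairs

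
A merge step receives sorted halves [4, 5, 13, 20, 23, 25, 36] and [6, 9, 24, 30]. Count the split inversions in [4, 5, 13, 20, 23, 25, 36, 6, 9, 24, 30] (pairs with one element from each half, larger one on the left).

13 cross-inversions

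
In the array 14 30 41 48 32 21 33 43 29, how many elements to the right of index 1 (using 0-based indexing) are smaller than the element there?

The element at index 1 is 30.
Elements after it: 41, 48, 32, 21, 33, 43, 29
Those smaller than 30: 21, 29

2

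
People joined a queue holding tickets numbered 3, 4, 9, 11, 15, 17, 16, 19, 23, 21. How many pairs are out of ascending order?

For each element, count later entries that are smaller:
3 → none → 0
4 → none → 0
9 → none → 0
11 → none → 0
15 → none → 0
17 → 16 → 1
16 → none → 0
19 → none → 0
23 → 21 → 1
21 → none → 0
Sum: 0 + 0 + 0 + 0 + 0 + 1 + 0 + 0 + 1 + 0 = 2

2 out-of-order pairs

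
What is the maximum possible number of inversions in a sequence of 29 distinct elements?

406

The maximum occurs when the array is in strictly decreasing order: every one of the C(29, 2) pairs is inverted.
C(29, 2) = 29·28/2 = 406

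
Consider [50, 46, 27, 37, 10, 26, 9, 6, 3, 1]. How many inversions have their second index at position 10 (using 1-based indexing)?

The element at index 10 is 1.
Elements before it: 50, 46, 27, 37, 10, 26, 9, 6, 3
Those larger than 1: 50, 46, 27, 37, 10, 26, 9, 6, 3

9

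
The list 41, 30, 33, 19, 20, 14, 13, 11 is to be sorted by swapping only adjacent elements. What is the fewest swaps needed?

26

Minimum adjacent swaps = number of inversions (each swap of adjacent out-of-order elements removes one inversion and no swap can remove more).
Count inversions — for each element, later elements that are smaller:
41: 30, 33, 19, 20, 14, 13, 11 → 7
30: 19, 20, 14, 13, 11 → 5
33: 19, 20, 14, 13, 11 → 5
19: 14, 13, 11 → 3
20: 14, 13, 11 → 3
14: 13, 11 → 2
13: 11 → 1
11: none → 0
Total inversions: 7 + 5 + 5 + 3 + 3 + 2 + 1 + 0 = 26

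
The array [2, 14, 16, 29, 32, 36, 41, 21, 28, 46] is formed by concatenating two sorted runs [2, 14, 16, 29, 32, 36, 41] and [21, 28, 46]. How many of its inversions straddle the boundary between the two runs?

Take each right-half value and tally the left-half values above it:
r = 21: 29, 32, 36, 41 → 4
r = 28: 29, 32, 36, 41 → 4
r = 46: none → 0
Cross-inversions: 4 + 4 + 0 = 8

Split inversions: 8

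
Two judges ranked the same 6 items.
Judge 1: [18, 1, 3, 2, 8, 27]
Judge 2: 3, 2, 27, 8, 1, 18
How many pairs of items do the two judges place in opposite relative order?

10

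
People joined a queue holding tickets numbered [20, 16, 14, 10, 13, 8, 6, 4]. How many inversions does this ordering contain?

For each element, count later entries that are smaller:
20 → 16, 14, 10, 13, 8, 6, 4 → 7
16 → 14, 10, 13, 8, 6, 4 → 6
14 → 10, 13, 8, 6, 4 → 5
10 → 8, 6, 4 → 3
13 → 8, 6, 4 → 3
8 → 6, 4 → 2
6 → 4 → 1
4 → none → 0
Sum: 7 + 6 + 5 + 3 + 3 + 2 + 1 + 0 = 27

27 inversions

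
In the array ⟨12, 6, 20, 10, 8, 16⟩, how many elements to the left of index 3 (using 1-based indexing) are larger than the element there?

The element at index 3 is 20.
Elements before it: 12, 6
None of them are larger than 20.

0 such elements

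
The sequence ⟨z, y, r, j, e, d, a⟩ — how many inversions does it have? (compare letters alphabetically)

21

Count, for each position, how many later elements it exceeds:
z → y, r, j, e, d, a → 6
y → r, j, e, d, a → 5
r → j, e, d, a → 4
j → e, d, a → 3
e → d, a → 2
d → a → 1
a → none → 0
Sum: 6 + 5 + 4 + 3 + 2 + 1 + 0 = 21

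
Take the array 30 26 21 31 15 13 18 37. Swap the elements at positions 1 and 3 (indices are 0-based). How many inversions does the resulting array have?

Positions 1 and 3 hold 26 and 31; after swapping, the array is [30, 31, 21, 26, 15, 13, 18, 37].
Sweep left to right; for each value list the smaller values that follow it:
30 → 21, 26, 15, 13, 18 → 5
31 → 21, 26, 15, 13, 18 → 5
21 → 15, 13, 18 → 3
26 → 15, 13, 18 → 3
15 → 13 → 1
13 → none → 0
18 → none → 0
37 → none → 0
Sum: 5 + 5 + 3 + 3 + 1 + 0 + 0 + 0 = 17

17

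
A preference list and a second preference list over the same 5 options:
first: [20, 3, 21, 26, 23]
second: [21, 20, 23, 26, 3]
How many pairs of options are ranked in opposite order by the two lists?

5

Assign each item its position (1..5) in the first ordering, then rewrite the second ordering as that position sequence:
positions: 20→1, 3→2, 21→3, 26→4, 23→5
second ordering as positions: [3, 1, 5, 4, 2]
Discordant pairs = inversions in this position sequence.
3: 1, 2 → 2
1: 0
5: 4, 2 → 2
4: 2 → 1
2: 0
Total: 2 + 0 + 2 + 1 + 0 = 5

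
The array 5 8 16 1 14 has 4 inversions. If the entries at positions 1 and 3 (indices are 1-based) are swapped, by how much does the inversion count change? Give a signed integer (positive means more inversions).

+3

Positions 1 and 3 hold 5 and 16; after swapping, the array is [16, 8, 5, 1, 14].
Count, for each position, how many later elements it exceeds:
16 → 8, 5, 1, 14 → 4
8 → 5, 1 → 2
5 → 1 → 1
1 → none → 0
14 → none → 0
Sum: 4 + 2 + 1 + 0 + 0 = 7
Change: 7 − 4 = +3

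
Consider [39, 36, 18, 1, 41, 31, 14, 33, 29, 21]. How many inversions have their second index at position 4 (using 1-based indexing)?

3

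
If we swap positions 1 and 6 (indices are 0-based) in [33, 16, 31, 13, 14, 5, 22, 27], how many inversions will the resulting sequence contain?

Positions 1 and 6 hold 16 and 22; after swapping, the array is [33, 22, 31, 13, 14, 5, 16, 27].
For each element, count later entries that are smaller:
33: 7
22: 4
31: 5
13: 1
14: 1
5: 0
16: 0
27: 0
Sum: 7 + 4 + 5 + 1 + 1 + 0 + 0 + 0 = 18

There are 18 inversions.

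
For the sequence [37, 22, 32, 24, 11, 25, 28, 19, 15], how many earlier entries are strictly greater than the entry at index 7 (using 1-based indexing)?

The element at index 7 is 28.
Elements before it: 37, 22, 32, 24, 11, 25
Those larger than 28: 37, 32

2 such elements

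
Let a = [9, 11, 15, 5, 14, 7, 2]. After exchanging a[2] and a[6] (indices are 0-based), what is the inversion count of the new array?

Positions 2 and 6 hold 15 and 2; after swapping, the array is [9, 11, 2, 5, 14, 7, 15].
Count, for each position, how many later elements it exceeds:
9: 3
11: 3
2: 0
5: 0
14: 1
7: 0
15: 0
Sum: 3 + 3 + 0 + 0 + 1 + 0 + 0 = 7

There are 7 inversions.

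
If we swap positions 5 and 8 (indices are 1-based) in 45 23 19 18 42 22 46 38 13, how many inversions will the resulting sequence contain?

Positions 5 and 8 hold 42 and 38; after swapping, the array is [45, 23, 19, 18, 38, 22, 46, 42, 13].
For each element, count later entries that are smaller:
45 → 23, 19, 18, 38, 22, 42, 13 → 7
23 → 19, 18, 22, 13 → 4
19 → 18, 13 → 2
18 → 13 → 1
38 → 22, 13 → 2
22 → 13 → 1
46 → 42, 13 → 2
42 → 13 → 1
13 → none → 0
Sum: 7 + 4 + 2 + 1 + 2 + 1 + 2 + 1 + 0 = 20

There are 20 inversions.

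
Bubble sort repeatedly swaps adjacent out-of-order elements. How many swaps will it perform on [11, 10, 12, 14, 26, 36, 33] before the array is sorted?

Each adjacent swap fixes exactly one inversion, so the minimum swap count equals the number of inversions.
Count inversions — for each element, later elements that are smaller:
11: 10 → 1
10: none → 0
12: none → 0
14: none → 0
26: none → 0
36: 33 → 1
33: none → 0
Total inversions: 1 + 0 + 0 + 0 + 0 + 1 + 0 = 2

2 adjacent swaps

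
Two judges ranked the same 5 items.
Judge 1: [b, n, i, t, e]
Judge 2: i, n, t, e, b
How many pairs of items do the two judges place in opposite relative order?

Assign each item its position (1..5) in the first ordering, then rewrite the second ordering as that position sequence:
positions: b→1, n→2, i→3, t→4, e→5
second ordering as positions: [3, 2, 4, 5, 1]
Discordant pairs = inversions in this position sequence.
3: 2, 1 → 2
2: 1 → 1
4: 1 → 1
5: 1 → 1
1: 0
Total: 2 + 1 + 1 + 1 + 0 = 5

5 discordant pairs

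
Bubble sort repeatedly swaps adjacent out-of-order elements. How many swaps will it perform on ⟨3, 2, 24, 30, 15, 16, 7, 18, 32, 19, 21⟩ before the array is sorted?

17 swaps

The minimum number of adjacent swaps to sort an array equals its inversion count, since every such swap removes exactly one inversion.
Count inversions — for each element, later elements that are smaller:
3: 2 → 1
2: none → 0
24: 15, 16, 7, 18, 19, 21 → 6
30: 15, 16, 7, 18, 19, 21 → 6
15: 7 → 1
16: 7 → 1
7: none → 0
18: none → 0
32: 19, 21 → 2
19: none → 0
21: none → 0
Total inversions: 1 + 0 + 6 + 6 + 1 + 1 + 0 + 0 + 2 + 0 + 0 = 17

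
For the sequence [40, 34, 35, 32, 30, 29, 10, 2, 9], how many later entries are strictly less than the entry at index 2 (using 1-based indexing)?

6

The element at index 2 is 34.
Elements after it: 35, 32, 30, 29, 10, 2, 9
Those smaller than 34: 32, 30, 29, 10, 2, 9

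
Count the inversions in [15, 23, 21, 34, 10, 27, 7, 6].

Element-by-element contributions:
15: 3
23: 4
21: 3
34: 4
10: 2
27: 2
7: 1
6: 0
Sum: 3 + 4 + 3 + 4 + 2 + 2 + 1 + 0 = 19

19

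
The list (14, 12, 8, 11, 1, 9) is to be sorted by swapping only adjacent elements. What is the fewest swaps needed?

There are 12 adjacent swaps.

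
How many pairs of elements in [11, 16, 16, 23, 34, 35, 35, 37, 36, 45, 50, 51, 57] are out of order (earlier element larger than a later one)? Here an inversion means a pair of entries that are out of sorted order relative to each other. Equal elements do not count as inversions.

For each element, count later entries that are smaller:
11 → none → 0
16 → none → 0
16 → none → 0
23 → none → 0
34 → none → 0
35 → none → 0
35 → none → 0
37 → 36 → 1
36 → none → 0
45 → none → 0
50 → none → 0
51 → none → 0
57 → none → 0
Sum: 0 + 0 + 0 + 0 + 0 + 0 + 0 + 1 + 0 + 0 + 0 + 0 + 0 = 1

Inversions: 1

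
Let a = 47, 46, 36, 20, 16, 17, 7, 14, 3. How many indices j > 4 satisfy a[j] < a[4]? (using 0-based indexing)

The element at index 4 is 16.
Elements after it: 17, 7, 14, 3
Those smaller than 16: 7, 14, 3

3 such elements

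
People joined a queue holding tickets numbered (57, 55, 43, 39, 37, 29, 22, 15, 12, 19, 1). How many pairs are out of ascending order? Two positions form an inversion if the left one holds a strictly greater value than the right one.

53 inversions

Count, for each position, how many later elements it exceeds:
57 → 55, 43, 39, 37, 29, 22, 15, 12, 19, 1 → 10
55 → 43, 39, 37, 29, 22, 15, 12, 19, 1 → 9
43 → 39, 37, 29, 22, 15, 12, 19, 1 → 8
39 → 37, 29, 22, 15, 12, 19, 1 → 7
37 → 29, 22, 15, 12, 19, 1 → 6
29 → 22, 15, 12, 19, 1 → 5
22 → 15, 12, 19, 1 → 4
15 → 12, 1 → 2
12 → 1 → 1
19 → 1 → 1
1 → none → 0
Sum: 10 + 9 + 8 + 7 + 6 + 5 + 4 + 2 + 1 + 1 + 0 = 53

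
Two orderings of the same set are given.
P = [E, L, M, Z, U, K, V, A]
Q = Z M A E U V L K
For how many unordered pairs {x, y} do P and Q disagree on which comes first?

Assign each item its position (1..8) in the first ordering, then rewrite the second ordering as that position sequence:
positions: E→1, L→2, M→3, Z→4, U→5, K→6, V→7, A→8
second ordering as positions: [4, 3, 8, 1, 5, 7, 2, 6]
Discordant pairs = inversions in this position sequence.
4: 3, 1, 2 → 3
3: 1, 2 → 2
8: 1, 5, 7, 2, 6 → 5
1: 0
5: 2 → 1
7: 2, 6 → 2
2: 0
6: 0
Total: 3 + 2 + 5 + 0 + 1 + 2 + 0 + 0 = 13

13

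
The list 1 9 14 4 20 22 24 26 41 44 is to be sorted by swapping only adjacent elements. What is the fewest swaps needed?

There are 2 swaps.

The minimum number of adjacent swaps to sort an array equals its inversion count, since every such swap removes exactly one inversion.
Count inversions — for each element, later elements that are smaller:
1: none → 0
9: 4 → 1
14: 4 → 1
4: none → 0
20: none → 0
22: none → 0
24: none → 0
26: none → 0
41: none → 0
44: none → 0
Total inversions: 0 + 1 + 1 + 0 + 0 + 0 + 0 + 0 + 0 + 0 = 2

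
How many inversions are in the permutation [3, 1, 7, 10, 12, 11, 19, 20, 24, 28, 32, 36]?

2

Sweep left to right; for each value list the smaller values that follow it:
3: 1
1: 0
7: 0
10: 0
12: 1
11: 0
19: 0
20: 0
24: 0
28: 0
32: 0
36: 0
Sum: 1 + 0 + 0 + 0 + 1 + 0 + 0 + 0 + 0 + 0 + 0 + 0 = 2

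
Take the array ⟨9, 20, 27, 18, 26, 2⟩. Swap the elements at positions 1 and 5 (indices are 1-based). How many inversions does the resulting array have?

Inversions: 13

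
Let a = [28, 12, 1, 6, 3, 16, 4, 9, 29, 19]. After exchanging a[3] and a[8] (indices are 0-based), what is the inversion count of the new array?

There are 23 inversions.

Positions 3 and 8 hold 6 and 29; after swapping, the array is [28, 12, 1, 29, 3, 16, 4, 9, 6, 19].
Element-by-element contributions:
28 → 12, 1, 3, 16, 4, 9, 6, 19 → 8
12 → 1, 3, 4, 9, 6 → 5
1 → none → 0
29 → 3, 16, 4, 9, 6, 19 → 6
3 → none → 0
16 → 4, 9, 6 → 3
4 → none → 0
9 → 6 → 1
6 → none → 0
19 → none → 0
Sum: 8 + 5 + 0 + 6 + 0 + 3 + 0 + 1 + 0 + 0 = 23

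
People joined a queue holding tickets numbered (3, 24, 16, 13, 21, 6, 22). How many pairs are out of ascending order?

Element-by-element contributions:
3 → none → 0
24 → 16, 13, 21, 6, 22 → 5
16 → 13, 6 → 2
13 → 6 → 1
21 → 6 → 1
6 → none → 0
22 → none → 0
Sum: 0 + 5 + 2 + 1 + 1 + 0 + 0 = 9

9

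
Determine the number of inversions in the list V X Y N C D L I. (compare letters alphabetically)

20

Sweep left to right; for each value list the smaller values that follow it:
V: 5
X: 5
Y: 5
N: 4
C: 0
D: 0
L: 1
I: 0
Sum: 5 + 5 + 5 + 4 + 0 + 0 + 1 + 0 = 20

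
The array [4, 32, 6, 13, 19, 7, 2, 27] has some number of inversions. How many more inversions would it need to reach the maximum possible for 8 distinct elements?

15 inversions short

Maximum inversions for 8 distinct elements is C(8, 2) = 8·7/2 = 28.
Current inversions — for each element, count later smaller elements:
4: 1
32: 6
6: 1
13: 2
19: 2
7: 1
2: 0
27: 0
Current total: 1 + 6 + 1 + 2 + 2 + 1 + 0 + 0 = 13
Shortfall: 28 − 13 = 15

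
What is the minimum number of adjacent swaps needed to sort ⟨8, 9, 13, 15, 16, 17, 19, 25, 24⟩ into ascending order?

1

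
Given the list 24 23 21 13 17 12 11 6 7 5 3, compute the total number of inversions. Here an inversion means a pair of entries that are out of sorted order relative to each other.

Element-by-element contributions:
24 → 23, 21, 13, 17, 12, 11, 6, 7, 5, 3 → 10
23 → 21, 13, 17, 12, 11, 6, 7, 5, 3 → 9
21 → 13, 17, 12, 11, 6, 7, 5, 3 → 8
13 → 12, 11, 6, 7, 5, 3 → 6
17 → 12, 11, 6, 7, 5, 3 → 6
12 → 11, 6, 7, 5, 3 → 5
11 → 6, 7, 5, 3 → 4
6 → 5, 3 → 2
7 → 5, 3 → 2
5 → 3 → 1
3 → none → 0
Sum: 10 + 9 + 8 + 6 + 6 + 5 + 4 + 2 + 2 + 1 + 0 = 53

53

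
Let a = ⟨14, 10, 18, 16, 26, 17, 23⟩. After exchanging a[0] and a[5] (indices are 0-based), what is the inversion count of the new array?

8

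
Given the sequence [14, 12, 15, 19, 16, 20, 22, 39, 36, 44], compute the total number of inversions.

For each element, count later entries that are smaller:
14 → 12 → 1
12 → none → 0
15 → none → 0
19 → 16 → 1
16 → none → 0
20 → none → 0
22 → none → 0
39 → 36 → 1
36 → none → 0
44 → none → 0
Sum: 1 + 0 + 0 + 1 + 0 + 0 + 0 + 1 + 0 + 0 = 3

3 out-of-order pairs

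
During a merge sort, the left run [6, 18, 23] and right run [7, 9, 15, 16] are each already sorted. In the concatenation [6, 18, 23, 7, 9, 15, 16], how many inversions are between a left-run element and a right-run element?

Count, for every r in R, how many entries of L exceed r:
r = 7: 18, 23 → 2
r = 9: 18, 23 → 2
r = 15: 18, 23 → 2
r = 16: 18, 23 → 2
Cross-inversions: 2 + 2 + 2 + 2 = 8

8 split inversions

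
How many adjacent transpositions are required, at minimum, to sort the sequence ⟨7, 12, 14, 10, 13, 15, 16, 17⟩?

Minimum adjacent swaps = number of inversions (each swap of adjacent out-of-order elements removes one inversion and no swap can remove more).
Count inversions — for each element, later elements that are smaller:
7: none → 0
12: 10 → 1
14: 10, 13 → 2
10: none → 0
13: none → 0
15: none → 0
16: none → 0
17: none → 0
Total inversions: 0 + 1 + 2 + 0 + 0 + 0 + 0 + 0 = 3

There are 3 swaps.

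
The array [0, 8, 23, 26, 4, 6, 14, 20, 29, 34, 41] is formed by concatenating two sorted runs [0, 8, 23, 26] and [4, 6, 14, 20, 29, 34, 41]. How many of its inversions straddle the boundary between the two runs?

10 split inversions

For each element r of the right run, count left-run elements greater than r:
r = 4: 8, 23, 26 → 3
r = 6: 8, 23, 26 → 3
r = 14: 23, 26 → 2
r = 20: 23, 26 → 2
r = 29: none → 0
r = 34: none → 0
r = 41: none → 0
Cross-inversions: 3 + 3 + 2 + 2 + 0 + 0 + 0 = 10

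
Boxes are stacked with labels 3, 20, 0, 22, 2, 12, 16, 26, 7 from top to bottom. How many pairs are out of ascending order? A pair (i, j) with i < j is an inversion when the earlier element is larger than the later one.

14 out-of-order pairs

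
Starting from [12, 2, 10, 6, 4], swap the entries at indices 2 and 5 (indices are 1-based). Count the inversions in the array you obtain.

Inversions: 8

Positions 2 and 5 hold 2 and 4; after swapping, the array is [12, 4, 10, 6, 2].
For each element, count later entries that are smaller:
12 → 4, 10, 6, 2 → 4
4 → 2 → 1
10 → 6, 2 → 2
6 → 2 → 1
2 → none → 0
Sum: 4 + 1 + 2 + 1 + 0 = 8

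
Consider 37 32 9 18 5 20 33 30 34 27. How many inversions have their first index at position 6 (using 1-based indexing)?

0 such elements

The element at index 6 is 20.
Elements after it: 33, 30, 34, 27
None of them are smaller than 20.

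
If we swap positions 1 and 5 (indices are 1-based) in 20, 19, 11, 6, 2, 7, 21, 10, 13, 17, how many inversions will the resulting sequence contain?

Inversions: 16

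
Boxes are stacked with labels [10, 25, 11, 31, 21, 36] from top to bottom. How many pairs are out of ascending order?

Out-of-order pairs: 3

Element-by-element contributions:
10 → none → 0
25 → 11, 21 → 2
11 → none → 0
31 → 21 → 1
21 → none → 0
36 → none → 0
Sum: 0 + 2 + 0 + 1 + 0 + 0 = 3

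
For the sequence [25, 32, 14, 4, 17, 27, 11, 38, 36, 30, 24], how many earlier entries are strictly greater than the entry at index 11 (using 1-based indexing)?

6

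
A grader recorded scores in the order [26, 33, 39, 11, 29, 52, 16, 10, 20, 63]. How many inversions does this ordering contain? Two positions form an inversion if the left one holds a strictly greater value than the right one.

22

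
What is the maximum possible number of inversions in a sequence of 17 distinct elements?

The maximum occurs when the array is in strictly decreasing order: every one of the C(17, 2) pairs is inverted.
C(17, 2) = 17·16/2 = 136

136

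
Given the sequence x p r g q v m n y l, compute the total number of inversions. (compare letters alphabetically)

Out-of-order pairs: 26

Sweep left to right; for each value list the smaller values that follow it:
x: 8
p: 4
r: 5
g: 0
q: 3
v: 3
m: 1
n: 1
y: 1
l: 0
Sum: 8 + 4 + 5 + 0 + 3 + 3 + 1 + 1 + 1 + 0 = 26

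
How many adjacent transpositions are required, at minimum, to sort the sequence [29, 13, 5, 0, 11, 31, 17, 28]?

12

Each adjacent swap fixes exactly one inversion, so the minimum swap count equals the number of inversions.
Count inversions — for each element, later elements that are smaller:
29: 13, 5, 0, 11, 17, 28 → 6
13: 5, 0, 11 → 3
5: 0 → 1
0: none → 0
11: none → 0
31: 17, 28 → 2
17: none → 0
28: none → 0
Total inversions: 6 + 3 + 1 + 0 + 0 + 2 + 0 + 0 = 12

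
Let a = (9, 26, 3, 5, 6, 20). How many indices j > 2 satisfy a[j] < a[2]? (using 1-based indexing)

4

The element at index 2 is 26.
Elements after it: 3, 5, 6, 20
Those smaller than 26: 3, 5, 6, 20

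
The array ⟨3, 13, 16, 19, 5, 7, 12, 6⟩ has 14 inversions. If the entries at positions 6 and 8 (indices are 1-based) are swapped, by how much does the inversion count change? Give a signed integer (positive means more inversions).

-1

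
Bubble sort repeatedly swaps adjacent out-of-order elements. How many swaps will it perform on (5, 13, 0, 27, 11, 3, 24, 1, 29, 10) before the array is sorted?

20

Each adjacent swap fixes exactly one inversion, so the minimum swap count equals the number of inversions.
Count inversions — for each element, later elements that are smaller:
5: 0, 3, 1 → 3
13: 0, 11, 3, 1, 10 → 5
0: none → 0
27: 11, 3, 24, 1, 10 → 5
11: 3, 1, 10 → 3
3: 1 → 1
24: 1, 10 → 2
1: none → 0
29: 10 → 1
10: none → 0
Total inversions: 3 + 5 + 0 + 5 + 3 + 1 + 2 + 0 + 1 + 0 = 20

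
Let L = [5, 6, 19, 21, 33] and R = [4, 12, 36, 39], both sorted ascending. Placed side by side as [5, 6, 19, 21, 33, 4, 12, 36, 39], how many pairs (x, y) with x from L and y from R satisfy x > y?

Count, for every r in R, how many entries of L exceed r:
r = 4: 5, 6, 19, 21, 33 → 5
r = 12: 19, 21, 33 → 3
r = 36: none → 0
r = 39: none → 0
Cross-inversions: 5 + 3 + 0 + 0 = 8

Cross-inversions: 8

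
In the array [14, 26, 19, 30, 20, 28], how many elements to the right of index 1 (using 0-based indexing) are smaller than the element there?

The element at index 1 is 26.
Elements after it: 19, 30, 20, 28
Those smaller than 26: 19, 20

2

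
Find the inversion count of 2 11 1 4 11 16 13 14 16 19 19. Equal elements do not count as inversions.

For each element, count later entries that are smaller:
2 → 1 → 1
11 → 1, 4 → 2
1 → none → 0
4 → none → 0
11 → none → 0
16 → 13, 14 → 2
13 → none → 0
14 → none → 0
16 → none → 0
19 → none → 0
19 → none → 0
Sum: 1 + 2 + 0 + 0 + 0 + 2 + 0 + 0 + 0 + 0 + 0 = 5

5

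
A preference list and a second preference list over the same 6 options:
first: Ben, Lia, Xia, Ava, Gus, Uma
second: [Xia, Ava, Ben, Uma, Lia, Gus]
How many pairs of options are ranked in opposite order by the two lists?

Assign each item its position (1..6) in the first ordering, then rewrite the second ordering as that position sequence:
positions: Ben→1, Lia→2, Xia→3, Ava→4, Gus→5, Uma→6
second ordering as positions: [3, 4, 1, 6, 2, 5]
Discordant pairs = inversions in this position sequence.
3: 1, 2 → 2
4: 1, 2 → 2
1: 0
6: 2, 5 → 2
2: 0
5: 0
Total: 2 + 2 + 0 + 2 + 0 + 0 = 6

6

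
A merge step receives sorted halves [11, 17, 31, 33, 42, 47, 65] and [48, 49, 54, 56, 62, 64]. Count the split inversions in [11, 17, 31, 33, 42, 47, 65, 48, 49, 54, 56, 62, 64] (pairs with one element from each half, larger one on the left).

Take each right-half value and tally the left-half values above it:
r = 48: 65 → 1
r = 49: 65 → 1
r = 54: 65 → 1
r = 56: 65 → 1
r = 62: 65 → 1
r = 64: 65 → 1
Cross-inversions: 1 + 1 + 1 + 1 + 1 + 1 = 6

Split inversions: 6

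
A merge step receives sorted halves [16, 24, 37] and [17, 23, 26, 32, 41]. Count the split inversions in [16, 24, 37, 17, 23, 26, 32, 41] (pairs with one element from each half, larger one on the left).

For each element r of the right run, count left-run elements greater than r:
r = 17: 24, 37 → 2
r = 23: 24, 37 → 2
r = 26: 37 → 1
r = 32: 37 → 1
r = 41: none → 0
Cross-inversions: 2 + 2 + 1 + 1 + 0 = 6

Split inversions: 6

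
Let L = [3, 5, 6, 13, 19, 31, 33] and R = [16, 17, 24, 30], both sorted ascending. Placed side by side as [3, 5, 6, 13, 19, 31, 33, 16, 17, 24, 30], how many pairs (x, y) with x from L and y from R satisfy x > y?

10 split inversions

Count, for every r in R, how many entries of L exceed r:
r = 16: 19, 31, 33 → 3
r = 17: 19, 31, 33 → 3
r = 24: 31, 33 → 2
r = 30: 31, 33 → 2
Cross-inversions: 3 + 3 + 2 + 2 = 10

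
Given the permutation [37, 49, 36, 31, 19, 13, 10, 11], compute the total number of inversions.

26

Count, for each position, how many later elements it exceeds:
37 → 36, 31, 19, 13, 10, 11 → 6
49 → 36, 31, 19, 13, 10, 11 → 6
36 → 31, 19, 13, 10, 11 → 5
31 → 19, 13, 10, 11 → 4
19 → 13, 10, 11 → 3
13 → 10, 11 → 2
10 → none → 0
11 → none → 0
Sum: 6 + 6 + 5 + 4 + 3 + 2 + 0 + 0 = 26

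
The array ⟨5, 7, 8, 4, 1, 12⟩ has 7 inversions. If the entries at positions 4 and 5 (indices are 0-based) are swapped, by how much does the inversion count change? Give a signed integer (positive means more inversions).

+1

Positions 4 and 5 hold 1 and 12; after swapping, the array is [5, 7, 8, 4, 12, 1].
For each element, count later entries that are smaller:
5: 2
7: 2
8: 2
4: 1
12: 1
1: 0
Sum: 2 + 2 + 2 + 1 + 1 + 0 = 8
Change: 8 − 7 = +1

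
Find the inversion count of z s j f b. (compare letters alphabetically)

Listing every pair i<j with a[i]>a[j] (using 0-based positions):
(0,1): z > s
(0,2): z > j
(0,3): z > f
(0,4): z > b
(1,2): s > j
(1,3): s > f
(1,4): s > b
(2,3): j > f
(2,4): j > b
(3,4): f > b
That's 10 pairs.

Inversions: 10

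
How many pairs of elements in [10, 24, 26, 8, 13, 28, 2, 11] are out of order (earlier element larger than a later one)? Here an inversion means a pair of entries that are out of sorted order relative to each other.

There are 15 inversions.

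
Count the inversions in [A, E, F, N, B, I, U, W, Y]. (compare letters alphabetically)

Sweep left to right; for each value list the smaller values that follow it:
A: 0
E: 1
F: 1
N: 2
B: 0
I: 0
U: 0
W: 0
Y: 0
Sum: 0 + 1 + 1 + 2 + 0 + 0 + 0 + 0 + 0 = 4

4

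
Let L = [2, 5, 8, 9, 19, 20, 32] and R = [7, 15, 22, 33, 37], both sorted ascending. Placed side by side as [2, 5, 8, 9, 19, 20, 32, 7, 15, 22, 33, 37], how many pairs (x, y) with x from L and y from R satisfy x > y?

9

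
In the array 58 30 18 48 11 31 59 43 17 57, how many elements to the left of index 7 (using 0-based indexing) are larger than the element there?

The element at index 7 is 43.
Elements before it: 58, 30, 18, 48, 11, 31, 59
Those larger than 43: 58, 48, 59

3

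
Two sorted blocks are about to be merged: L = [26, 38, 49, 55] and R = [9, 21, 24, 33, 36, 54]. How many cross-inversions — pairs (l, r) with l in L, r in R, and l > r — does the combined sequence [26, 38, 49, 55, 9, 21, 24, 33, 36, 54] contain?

Take each right-half value and tally the left-half values above it:
r = 9: 26, 38, 49, 55 → 4
r = 21: 26, 38, 49, 55 → 4
r = 24: 26, 38, 49, 55 → 4
r = 33: 38, 49, 55 → 3
r = 36: 38, 49, 55 → 3
r = 54: 55 → 1
Cross-inversions: 4 + 4 + 4 + 3 + 3 + 1 = 19

19 split inversions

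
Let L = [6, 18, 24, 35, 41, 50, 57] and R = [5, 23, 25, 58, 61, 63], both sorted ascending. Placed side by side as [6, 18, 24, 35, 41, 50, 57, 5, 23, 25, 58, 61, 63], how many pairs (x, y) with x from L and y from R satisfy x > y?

16

Take each right-half value and tally the left-half values above it:
r = 5: 6, 18, 24, 35, 41, 50, 57 → 7
r = 23: 24, 35, 41, 50, 57 → 5
r = 25: 35, 41, 50, 57 → 4
r = 58: none → 0
r = 61: none → 0
r = 63: none → 0
Cross-inversions: 7 + 5 + 4 + 0 + 0 + 0 = 16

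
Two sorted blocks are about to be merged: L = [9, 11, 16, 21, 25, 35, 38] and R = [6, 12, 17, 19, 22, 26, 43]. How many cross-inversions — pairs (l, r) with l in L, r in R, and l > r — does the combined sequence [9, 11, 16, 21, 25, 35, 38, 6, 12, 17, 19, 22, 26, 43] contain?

Split inversions: 25

Take each right-half value and tally the left-half values above it:
r = 6: 9, 11, 16, 21, 25, 35, 38 → 7
r = 12: 16, 21, 25, 35, 38 → 5
r = 17: 21, 25, 35, 38 → 4
r = 19: 21, 25, 35, 38 → 4
r = 22: 25, 35, 38 → 3
r = 26: 35, 38 → 2
r = 43: none → 0
Cross-inversions: 7 + 5 + 4 + 4 + 3 + 2 + 0 = 25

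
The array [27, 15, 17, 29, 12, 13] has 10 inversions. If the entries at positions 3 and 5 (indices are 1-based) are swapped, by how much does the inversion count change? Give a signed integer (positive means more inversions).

Positions 3 and 5 hold 17 and 12; after swapping, the array is [27, 15, 12, 29, 17, 13].
Count, for each position, how many later elements it exceeds:
27 → 15, 12, 17, 13 → 4
15 → 12, 13 → 2
12 → none → 0
29 → 17, 13 → 2
17 → 13 → 1
13 → none → 0
Sum: 4 + 2 + 0 + 2 + 1 + 0 = 9
Change: 9 − 10 = -1

-1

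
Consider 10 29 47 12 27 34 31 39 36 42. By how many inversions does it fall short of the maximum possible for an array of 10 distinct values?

34

Maximum inversions for 10 distinct elements is C(10, 2) = 10·9/2 = 45.
Current inversions — for each element, count later smaller elements:
10: 0
29: 2
47: 7
12: 0
27: 0
34: 1
31: 0
39: 1
36: 0
42: 0
Current total: 0 + 2 + 7 + 0 + 0 + 1 + 0 + 1 + 0 + 0 = 11
Shortfall: 45 − 11 = 34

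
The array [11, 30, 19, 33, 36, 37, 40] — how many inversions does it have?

1 inversion

Sweep left to right; for each value list the smaller values that follow it:
11: 0
30: 1
19: 0
33: 0
36: 0
37: 0
40: 0
Sum: 0 + 1 + 0 + 0 + 0 + 0 + 0 = 1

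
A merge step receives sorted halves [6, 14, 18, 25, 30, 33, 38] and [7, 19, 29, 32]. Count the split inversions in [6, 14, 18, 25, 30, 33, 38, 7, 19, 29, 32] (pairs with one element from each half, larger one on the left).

15 split inversions

Take each right-half value and tally the left-half values above it:
r = 7: 14, 18, 25, 30, 33, 38 → 6
r = 19: 25, 30, 33, 38 → 4
r = 29: 30, 33, 38 → 3
r = 32: 33, 38 → 2
Cross-inversions: 6 + 4 + 3 + 2 = 15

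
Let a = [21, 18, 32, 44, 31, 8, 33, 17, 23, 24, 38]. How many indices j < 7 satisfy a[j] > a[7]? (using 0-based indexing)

6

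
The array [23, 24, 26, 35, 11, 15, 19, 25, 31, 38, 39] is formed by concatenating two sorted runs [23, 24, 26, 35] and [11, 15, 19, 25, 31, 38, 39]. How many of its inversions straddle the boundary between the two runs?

15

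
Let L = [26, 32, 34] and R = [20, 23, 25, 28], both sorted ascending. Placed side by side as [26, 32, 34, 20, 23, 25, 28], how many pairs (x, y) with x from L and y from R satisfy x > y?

For each element r of the right run, count left-run elements greater than r:
r = 20: 26, 32, 34 → 3
r = 23: 26, 32, 34 → 3
r = 25: 26, 32, 34 → 3
r = 28: 32, 34 → 2
Cross-inversions: 3 + 3 + 3 + 2 = 11

11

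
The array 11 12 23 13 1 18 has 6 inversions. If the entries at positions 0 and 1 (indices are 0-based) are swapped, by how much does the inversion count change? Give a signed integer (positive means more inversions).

Positions 0 and 1 hold 11 and 12; after swapping, the array is [12, 11, 23, 13, 1, 18].
Element-by-element contributions:
12 → 11, 1 → 2
11 → 1 → 1
23 → 13, 1, 18 → 3
13 → 1 → 1
1 → none → 0
18 → none → 0
Sum: 2 + 1 + 3 + 1 + 0 + 0 = 7
Change: 7 − 6 = +1

+1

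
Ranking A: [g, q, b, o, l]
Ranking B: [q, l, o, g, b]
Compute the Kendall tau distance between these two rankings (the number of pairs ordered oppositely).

6 discordant pairs

Assign each item its position (1..5) in the first ordering, then rewrite the second ordering as that position sequence:
positions: g→1, q→2, b→3, o→4, l→5
second ordering as positions: [2, 5, 4, 1, 3]
Discordant pairs = inversions in this position sequence.
2: 1 → 1
5: 4, 1, 3 → 3
4: 1, 3 → 2
1: 0
3: 0
Total: 1 + 3 + 2 + 0 + 0 = 6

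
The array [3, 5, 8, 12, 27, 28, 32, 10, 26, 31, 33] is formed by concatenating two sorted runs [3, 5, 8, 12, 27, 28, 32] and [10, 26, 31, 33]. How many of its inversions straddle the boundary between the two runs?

Take each right-half value and tally the left-half values above it:
r = 10: 12, 27, 28, 32 → 4
r = 26: 27, 28, 32 → 3
r = 31: 32 → 1
r = 33: none → 0
Cross-inversions: 4 + 3 + 1 + 0 = 8

8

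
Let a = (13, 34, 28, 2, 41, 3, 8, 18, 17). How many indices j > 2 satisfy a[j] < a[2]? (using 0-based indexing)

The element at index 2 is 28.
Elements after it: 2, 41, 3, 8, 18, 17
Those smaller than 28: 2, 3, 8, 18, 17

5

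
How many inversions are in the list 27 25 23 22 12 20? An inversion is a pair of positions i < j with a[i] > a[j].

14 out-of-order pairs

Element-by-element contributions:
27: 5
25: 4
23: 3
22: 2
12: 0
20: 0
Sum: 5 + 4 + 3 + 2 + 0 + 0 = 14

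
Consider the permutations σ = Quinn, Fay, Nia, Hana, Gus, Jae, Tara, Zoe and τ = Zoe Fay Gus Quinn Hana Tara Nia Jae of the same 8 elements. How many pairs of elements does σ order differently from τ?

14

Assign each item its position (1..8) in the first ordering, then rewrite the second ordering as that position sequence:
positions: Quinn→1, Fay→2, Nia→3, Hana→4, Gus→5, Jae→6, Tara→7, Zoe→8
second ordering as positions: [8, 2, 5, 1, 4, 7, 3, 6]
Discordant pairs = inversions in this position sequence.
8: 2, 5, 1, 4, 7, 3, 6 → 7
2: 1 → 1
5: 1, 4, 3 → 3
1: 0
4: 3 → 1
7: 3, 6 → 2
3: 0
6: 0
Total: 7 + 1 + 3 + 0 + 1 + 2 + 0 + 0 = 14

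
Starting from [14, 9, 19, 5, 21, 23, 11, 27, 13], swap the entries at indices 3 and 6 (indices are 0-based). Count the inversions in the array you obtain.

14

Positions 3 and 6 hold 5 and 11; after swapping, the array is [14, 9, 19, 11, 21, 23, 5, 27, 13].
Count, for each position, how many later elements it exceeds:
14 → 9, 11, 5, 13 → 4
9 → 5 → 1
19 → 11, 5, 13 → 3
11 → 5 → 1
21 → 5, 13 → 2
23 → 5, 13 → 2
5 → none → 0
27 → 13 → 1
13 → none → 0
Sum: 4 + 1 + 3 + 1 + 2 + 2 + 0 + 1 + 0 = 14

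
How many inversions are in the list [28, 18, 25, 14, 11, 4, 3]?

Count, for each position, how many later elements it exceeds:
28: 6
18: 4
25: 4
14: 3
11: 2
4: 1
3: 0
Sum: 6 + 4 + 4 + 3 + 2 + 1 + 0 = 20

There are 20 inversions.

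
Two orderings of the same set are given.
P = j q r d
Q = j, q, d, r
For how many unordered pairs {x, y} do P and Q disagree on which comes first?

Assign each item its position (1..4) in the first ordering, then rewrite the second ordering as that position sequence:
positions: j→1, q→2, r→3, d→4
second ordering as positions: [1, 2, 4, 3]
Discordant pairs = inversions in this position sequence.
1: 0
2: 0
4: 3 → 1
3: 0
Total: 0 + 0 + 1 + 0 = 1

1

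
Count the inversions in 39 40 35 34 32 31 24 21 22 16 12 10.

64 inversions

Count, for each position, how many later elements it exceeds:
39: 10
40: 10
35: 9
34: 8
32: 7
31: 6
24: 5
21: 3
22: 3
16: 2
12: 1
10: 0
Sum: 10 + 10 + 9 + 8 + 7 + 6 + 5 + 3 + 3 + 2 + 1 + 0 = 64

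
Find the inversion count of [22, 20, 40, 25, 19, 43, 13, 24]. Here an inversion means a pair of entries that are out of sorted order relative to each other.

Count, for each position, how many later elements it exceeds:
22: 3
20: 2
40: 4
25: 3
19: 1
43: 2
13: 0
24: 0
Sum: 3 + 2 + 4 + 3 + 1 + 2 + 0 + 0 = 15

15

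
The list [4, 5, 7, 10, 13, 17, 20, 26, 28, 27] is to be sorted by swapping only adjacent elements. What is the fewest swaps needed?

Each adjacent swap fixes exactly one inversion, so the minimum swap count equals the number of inversions.
Count inversions — for each element, later elements that are smaller:
4: none → 0
5: none → 0
7: none → 0
10: none → 0
13: none → 0
17: none → 0
20: none → 0
26: none → 0
28: 27 → 1
27: none → 0
Total inversions: 0 + 0 + 0 + 0 + 0 + 0 + 0 + 0 + 1 + 0 = 1

There is 1 swap.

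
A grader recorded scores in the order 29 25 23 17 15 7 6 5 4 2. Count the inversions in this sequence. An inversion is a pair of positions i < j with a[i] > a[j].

45

Sweep left to right; for each value list the smaller values that follow it:
29: 9
25: 8
23: 7
17: 6
15: 5
7: 4
6: 3
5: 2
4: 1
2: 0
Sum: 9 + 8 + 7 + 6 + 5 + 4 + 3 + 2 + 1 + 0 = 45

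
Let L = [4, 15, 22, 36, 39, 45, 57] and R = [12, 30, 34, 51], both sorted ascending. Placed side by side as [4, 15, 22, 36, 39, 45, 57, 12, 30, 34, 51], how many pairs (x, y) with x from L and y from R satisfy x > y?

15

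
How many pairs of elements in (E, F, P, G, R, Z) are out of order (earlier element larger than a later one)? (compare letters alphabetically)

Listing every pair i<j with a[i]>a[j] (using 0-based positions):
(2,3): P > G
That's 1 pair.

1 inversion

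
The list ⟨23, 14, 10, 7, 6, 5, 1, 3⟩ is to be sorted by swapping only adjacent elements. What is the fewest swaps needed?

27

Each adjacent swap fixes exactly one inversion, so the minimum swap count equals the number of inversions.
Count inversions — for each element, later elements that are smaller:
23: 14, 10, 7, 6, 5, 1, 3 → 7
14: 10, 7, 6, 5, 1, 3 → 6
10: 7, 6, 5, 1, 3 → 5
7: 6, 5, 1, 3 → 4
6: 5, 1, 3 → 3
5: 1, 3 → 2
1: none → 0
3: none → 0
Total inversions: 7 + 6 + 5 + 4 + 3 + 2 + 0 + 0 = 27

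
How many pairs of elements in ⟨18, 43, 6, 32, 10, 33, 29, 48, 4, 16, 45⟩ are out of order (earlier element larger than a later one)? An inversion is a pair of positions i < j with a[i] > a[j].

There are 25 inversions.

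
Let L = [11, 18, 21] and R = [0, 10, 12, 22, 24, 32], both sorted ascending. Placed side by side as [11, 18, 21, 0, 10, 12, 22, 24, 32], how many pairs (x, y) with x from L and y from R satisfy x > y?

8 cross-inversions

For each element r of the right run, count left-run elements greater than r:
r = 0: 11, 18, 21 → 3
r = 10: 11, 18, 21 → 3
r = 12: 18, 21 → 2
r = 22: none → 0
r = 24: none → 0
r = 32: none → 0
Cross-inversions: 3 + 3 + 2 + 0 + 0 + 0 = 8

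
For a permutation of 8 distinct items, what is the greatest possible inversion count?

A reversed (strictly descending) arrangement makes every pair an inversion, giving C(8, 2) inversions.
C(8, 2) = 8·7/2 = 28

28 inversions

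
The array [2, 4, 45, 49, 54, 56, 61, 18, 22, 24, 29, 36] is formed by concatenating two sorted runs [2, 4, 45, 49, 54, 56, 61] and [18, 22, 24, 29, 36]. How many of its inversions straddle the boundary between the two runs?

Take each right-half value and tally the left-half values above it:
r = 18: 45, 49, 54, 56, 61 → 5
r = 22: 45, 49, 54, 56, 61 → 5
r = 24: 45, 49, 54, 56, 61 → 5
r = 29: 45, 49, 54, 56, 61 → 5
r = 36: 45, 49, 54, 56, 61 → 5
Cross-inversions: 5 + 5 + 5 + 5 + 5 = 25

25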